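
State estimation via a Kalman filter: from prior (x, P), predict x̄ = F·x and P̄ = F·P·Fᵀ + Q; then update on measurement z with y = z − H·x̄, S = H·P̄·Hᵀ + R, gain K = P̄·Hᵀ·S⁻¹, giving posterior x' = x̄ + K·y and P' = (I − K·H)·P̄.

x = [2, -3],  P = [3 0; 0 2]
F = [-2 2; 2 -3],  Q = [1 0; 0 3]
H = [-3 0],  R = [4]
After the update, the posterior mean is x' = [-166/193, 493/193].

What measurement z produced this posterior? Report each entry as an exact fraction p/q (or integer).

x̄ = F·x = [-10, 13]
P̄ = F·P·Fᵀ + Q = [21 -24; -24 33]
S = H·P̄·Hᵀ + R = [193]
K = P̄·Hᵀ·S⁻¹ = [-63/193; 72/193]
x' − x̄ = [1764/193, -2016/193] = K·y
y = (KᵀK)⁻¹·Kᵀ·(x' − x̄) = [-28]
z = y + H·x̄ = [-28] + [30] = [2]

z = [2]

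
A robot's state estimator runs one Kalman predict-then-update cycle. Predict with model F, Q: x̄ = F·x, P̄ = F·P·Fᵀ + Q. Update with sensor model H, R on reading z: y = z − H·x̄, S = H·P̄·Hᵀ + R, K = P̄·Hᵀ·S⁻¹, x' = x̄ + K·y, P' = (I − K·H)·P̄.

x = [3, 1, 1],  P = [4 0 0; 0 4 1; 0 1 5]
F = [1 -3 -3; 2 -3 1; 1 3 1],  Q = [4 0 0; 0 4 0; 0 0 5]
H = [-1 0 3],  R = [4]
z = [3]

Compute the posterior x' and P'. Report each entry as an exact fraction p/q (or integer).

x̄ = F·x = [-3, 4, 7]
P̄ = F·P·Fᵀ + Q = [107 35 -59; 35 55 -23; -59 -23 56]
y = z − H·x̄ = [-21]
S = H·P̄·Hᵀ + R = [969]
K = P̄·Hᵀ·S⁻¹ = [-284/969; -104/969; 227/969]
x' = x̄ + K·y = [1019/323, 2020/323, 672/323]
P' = (I − K·H)·P̄ = [23027/969 4379/969 7297/969; 4379/969 42479/969 1321/969; 7297/969 1321/969 2735/969]

x' = [1019/323, 2020/323, 672/323]
P' = [23027/969 4379/969 7297/969; 4379/969 42479/969 1321/969; 7297/969 1321/969 2735/969]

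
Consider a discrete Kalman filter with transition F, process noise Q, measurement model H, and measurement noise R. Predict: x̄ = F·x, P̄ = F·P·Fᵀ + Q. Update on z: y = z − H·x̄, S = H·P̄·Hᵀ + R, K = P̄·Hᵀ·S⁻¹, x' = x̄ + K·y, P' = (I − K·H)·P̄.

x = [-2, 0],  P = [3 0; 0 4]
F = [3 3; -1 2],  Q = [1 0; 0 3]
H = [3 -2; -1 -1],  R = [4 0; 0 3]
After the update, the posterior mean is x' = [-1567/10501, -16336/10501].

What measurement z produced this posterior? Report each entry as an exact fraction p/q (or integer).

z = [3, 2]

x̄ = F·x = [-6, 2]
P̄ = F·P·Fᵀ + Q = [64 15; 15 22]
S = H·P̄·Hᵀ + R = [488 -163; -163 119]
K = P̄·Hᵀ·S⁻¹ = [6401/31503 -12146/31503; -5912/31503 -17893/31503]
x' − x̄ = [61439/10501, -37338/10501] = K·y
y = (KᵀK)⁻¹·Kᵀ·(x' − x̄) = [25, -2]
z = y + H·x̄ = [25, -2] + [-22, 4] = [3, 2]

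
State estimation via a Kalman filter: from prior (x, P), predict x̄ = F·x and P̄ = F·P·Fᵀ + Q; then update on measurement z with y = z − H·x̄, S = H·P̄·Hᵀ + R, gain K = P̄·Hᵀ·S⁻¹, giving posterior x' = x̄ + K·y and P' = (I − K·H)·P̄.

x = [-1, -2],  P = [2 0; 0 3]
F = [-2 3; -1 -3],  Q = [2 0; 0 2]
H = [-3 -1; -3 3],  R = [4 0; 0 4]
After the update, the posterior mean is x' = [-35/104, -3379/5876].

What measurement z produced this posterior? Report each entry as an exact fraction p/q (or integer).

x̄ = F·x = [-4, 7]
P̄ = F·P·Fᵀ + Q = [37 -23; -23 31]
S = H·P̄·Hᵀ + R = [230 378; 378 1030]
K = P̄·Hᵀ·S⁻¹ = [-25/104 -9/104; -1381/5876 1431/5876]
x' − x̄ = [381/104, -44511/5876] = K·y
y = (KᵀK)⁻¹·Kᵀ·(x' − x̄) = [-3, -34]
z = y + H·x̄ = [-3, -34] + [5, 33] = [2, -1]

z = [2, -1]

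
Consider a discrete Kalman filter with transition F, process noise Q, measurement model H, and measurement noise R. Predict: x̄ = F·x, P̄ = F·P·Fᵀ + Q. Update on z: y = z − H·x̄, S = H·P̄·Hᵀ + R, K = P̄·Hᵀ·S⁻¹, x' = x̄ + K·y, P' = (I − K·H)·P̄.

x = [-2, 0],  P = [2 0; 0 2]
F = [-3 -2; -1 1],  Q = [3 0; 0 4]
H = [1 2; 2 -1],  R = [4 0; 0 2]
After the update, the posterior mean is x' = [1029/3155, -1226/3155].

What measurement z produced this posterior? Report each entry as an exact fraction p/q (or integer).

x̄ = F·x = [6, 2]
P̄ = F·P·Fᵀ + Q = [29 2; 2 8]
S = H·P̄·Hᵀ + R = [73 48; 48 118]
K = P̄·Hᵀ·S⁻¹ = [603/3155 1252/3155; 1158/3155 -578/3155]
x' − x̄ = [-17901/3155, -7536/3155] = K·y
y = (KᵀK)⁻¹·Kᵀ·(x' − x̄) = [-11, -9]
z = y + H·x̄ = [-11, -9] + [10, 10] = [-1, 1]

z = [-1, 1]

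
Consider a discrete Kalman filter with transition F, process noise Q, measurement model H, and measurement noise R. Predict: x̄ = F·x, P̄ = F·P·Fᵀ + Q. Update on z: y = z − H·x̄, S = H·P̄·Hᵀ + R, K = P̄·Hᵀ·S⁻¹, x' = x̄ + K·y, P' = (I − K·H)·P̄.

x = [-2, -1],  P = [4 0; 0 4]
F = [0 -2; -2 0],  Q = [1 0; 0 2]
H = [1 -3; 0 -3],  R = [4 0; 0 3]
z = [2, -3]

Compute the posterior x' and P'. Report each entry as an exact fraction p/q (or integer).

x̄ = F·x = [2, 4]
P̄ = F·P·Fᵀ + Q = [17 0; 0 18]
y = z − H·x̄ = [12, 9]
S = H·P̄·Hᵀ + R = [183 162; 162 165]
K = P̄·Hᵀ·S⁻¹ = [935/1317 -306/439; -18/439 -126/439]
x' = x̄ + K·y = [1864/439, 406/439]
P' = (I − K·H)·P̄ = [6494/1317 306/439; 306/439 126/439]

x' = [1864/439, 406/439]
P' = [6494/1317 306/439; 306/439 126/439]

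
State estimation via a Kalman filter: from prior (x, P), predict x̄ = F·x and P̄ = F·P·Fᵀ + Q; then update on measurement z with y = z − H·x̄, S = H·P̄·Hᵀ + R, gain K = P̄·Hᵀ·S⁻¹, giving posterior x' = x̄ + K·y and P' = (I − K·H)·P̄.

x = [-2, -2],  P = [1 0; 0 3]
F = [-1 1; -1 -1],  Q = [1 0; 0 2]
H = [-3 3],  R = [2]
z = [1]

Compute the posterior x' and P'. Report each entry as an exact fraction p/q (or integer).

x' = [231/137, 284/137]
P' = [244/137 230/137; 230/137 246/137]

x̄ = F·x = [0, 4]
P̄ = F·P·Fᵀ + Q = [5 -2; -2 6]
y = z − H·x̄ = [-11]
S = H·P̄·Hᵀ + R = [137]
K = P̄·Hᵀ·S⁻¹ = [-21/137; 24/137]
x' = x̄ + K·y = [231/137, 284/137]
P' = (I − K·H)·P̄ = [244/137 230/137; 230/137 246/137]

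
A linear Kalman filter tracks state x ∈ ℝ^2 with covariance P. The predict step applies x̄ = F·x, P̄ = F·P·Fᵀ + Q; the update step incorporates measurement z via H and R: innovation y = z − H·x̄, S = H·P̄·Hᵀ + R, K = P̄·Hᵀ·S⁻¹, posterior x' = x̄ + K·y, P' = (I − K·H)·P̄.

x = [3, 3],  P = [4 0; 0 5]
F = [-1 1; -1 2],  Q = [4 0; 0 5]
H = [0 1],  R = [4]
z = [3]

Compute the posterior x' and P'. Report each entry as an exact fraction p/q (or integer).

x' = [0, 3]
P' = [233/33 56/33; 56/33 116/33]

x̄ = F·x = [0, 3]
P̄ = F·P·Fᵀ + Q = [13 14; 14 29]
y = z − H·x̄ = [0]
S = H·P̄·Hᵀ + R = [33]
K = P̄·Hᵀ·S⁻¹ = [14/33; 29/33]
x' = x̄ + K·y = [0, 3]
P' = (I − K·H)·P̄ = [233/33 56/33; 56/33 116/33]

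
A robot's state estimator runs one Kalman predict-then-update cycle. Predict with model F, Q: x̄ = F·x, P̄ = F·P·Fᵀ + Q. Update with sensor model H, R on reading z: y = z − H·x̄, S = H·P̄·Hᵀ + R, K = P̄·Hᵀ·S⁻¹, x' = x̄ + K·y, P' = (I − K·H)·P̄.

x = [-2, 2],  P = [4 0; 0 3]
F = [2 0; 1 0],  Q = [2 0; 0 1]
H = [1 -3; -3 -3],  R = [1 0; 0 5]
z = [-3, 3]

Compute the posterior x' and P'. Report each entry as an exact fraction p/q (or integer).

x̄ = F·x = [-4, -2]
P̄ = F·P·Fᵀ + Q = [18 8; 8 5]
y = z − H·x̄ = [-5, -15]
S = H·P̄·Hᵀ + R = [16 39; 39 356]
K = P̄·Hᵀ·S⁻¹ = [906/4175 -1014/4175; -971/4175 -351/4175]
x' = x̄ + K·y = [-1204/835, 354/835]
P' = (I − K·H)·P̄ = [1494/4175 196/4175; 196/4175 389/4175]

x' = [-1204/835, 354/835]
P' = [1494/4175 196/4175; 196/4175 389/4175]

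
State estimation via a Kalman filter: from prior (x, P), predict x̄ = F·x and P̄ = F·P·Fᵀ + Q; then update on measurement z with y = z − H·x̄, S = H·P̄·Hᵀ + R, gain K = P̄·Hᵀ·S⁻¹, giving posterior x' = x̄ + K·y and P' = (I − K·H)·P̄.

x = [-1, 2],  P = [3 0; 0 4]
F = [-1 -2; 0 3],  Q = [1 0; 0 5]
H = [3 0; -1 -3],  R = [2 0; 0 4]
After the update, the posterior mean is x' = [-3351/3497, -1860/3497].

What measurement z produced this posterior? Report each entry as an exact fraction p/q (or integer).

x̄ = F·x = [-3, 6]
P̄ = F·P·Fᵀ + Q = [20 -24; -24 41]
S = H·P̄·Hᵀ + R = [182 156; 156 249]
K = P̄·Hᵀ·S⁻¹ = [1138/3497 4/807; -414/3497 -87/269]
x' − x̄ = [7140/3497, -22842/3497] = K·y
y = (KᵀK)⁻¹·Kᵀ·(x' − x̄) = [6, 18]
z = y + H·x̄ = [6, 18] + [-9, -15] = [-3, 3]

z = [-3, 3]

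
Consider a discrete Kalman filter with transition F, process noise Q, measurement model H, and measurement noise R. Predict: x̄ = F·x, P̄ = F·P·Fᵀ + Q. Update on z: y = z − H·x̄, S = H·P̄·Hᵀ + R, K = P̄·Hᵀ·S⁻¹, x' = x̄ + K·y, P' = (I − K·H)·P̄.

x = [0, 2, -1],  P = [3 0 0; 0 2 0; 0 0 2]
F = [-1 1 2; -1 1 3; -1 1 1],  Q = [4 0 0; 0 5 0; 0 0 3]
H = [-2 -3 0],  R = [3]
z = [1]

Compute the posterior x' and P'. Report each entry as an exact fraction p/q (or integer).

x' = [10/31, -291/527, 37/31]
P' = [102/31 -63/31 24/31; -63/31 832/527 -13/31; 24/31 -13/31 157/31]

x̄ = F·x = [0, -1, 1]
P̄ = F·P·Fᵀ + Q = [17 17 9; 17 28 11; 9 11 10]
y = z − H·x̄ = [-2]
S = H·P̄·Hᵀ + R = [527]
K = P̄·Hᵀ·S⁻¹ = [-5/31; -118/527; -3/31]
x' = x̄ + K·y = [10/31, -291/527, 37/31]
P' = (I − K·H)·P̄ = [102/31 -63/31 24/31; -63/31 832/527 -13/31; 24/31 -13/31 157/31]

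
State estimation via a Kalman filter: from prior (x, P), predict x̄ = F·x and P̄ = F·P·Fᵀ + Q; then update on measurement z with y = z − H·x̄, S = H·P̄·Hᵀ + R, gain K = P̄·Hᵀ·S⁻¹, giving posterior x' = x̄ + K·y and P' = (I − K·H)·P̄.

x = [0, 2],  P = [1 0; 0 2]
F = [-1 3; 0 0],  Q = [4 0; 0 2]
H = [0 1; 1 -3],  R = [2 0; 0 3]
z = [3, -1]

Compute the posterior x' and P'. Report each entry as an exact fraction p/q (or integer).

x' = [61/14, 12/7]
P' = [276/35 69/35; 69/35 26/35]

x̄ = F·x = [6, 0]
P̄ = F·P·Fᵀ + Q = [23 0; 0 2]
y = z − H·x̄ = [3, -7]
S = H·P̄·Hᵀ + R = [4 -6; -6 44]
K = P̄·Hᵀ·S⁻¹ = [69/70 23/35; 13/35 -3/35]
x' = x̄ + K·y = [61/14, 12/7]
P' = (I − K·H)·P̄ = [276/35 69/35; 69/35 26/35]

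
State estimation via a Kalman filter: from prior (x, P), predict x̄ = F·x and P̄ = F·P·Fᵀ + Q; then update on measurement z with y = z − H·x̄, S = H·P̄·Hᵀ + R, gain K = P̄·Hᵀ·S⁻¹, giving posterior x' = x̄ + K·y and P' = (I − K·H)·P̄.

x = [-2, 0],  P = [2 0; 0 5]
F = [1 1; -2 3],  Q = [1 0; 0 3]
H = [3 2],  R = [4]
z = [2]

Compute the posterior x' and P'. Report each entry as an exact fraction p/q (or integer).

x̄ = F·x = [-2, 4]
P̄ = F·P·Fᵀ + Q = [8 11; 11 56]
y = z − H·x̄ = [0]
S = H·P̄·Hᵀ + R = [432]
K = P̄·Hᵀ·S⁻¹ = [23/216; 145/432]
x' = x̄ + K·y = [-2, 4]
P' = (I − K·H)·P̄ = [335/108 -959/216; -959/216 3167/432]

x' = [-2, 4]
P' = [335/108 -959/216; -959/216 3167/432]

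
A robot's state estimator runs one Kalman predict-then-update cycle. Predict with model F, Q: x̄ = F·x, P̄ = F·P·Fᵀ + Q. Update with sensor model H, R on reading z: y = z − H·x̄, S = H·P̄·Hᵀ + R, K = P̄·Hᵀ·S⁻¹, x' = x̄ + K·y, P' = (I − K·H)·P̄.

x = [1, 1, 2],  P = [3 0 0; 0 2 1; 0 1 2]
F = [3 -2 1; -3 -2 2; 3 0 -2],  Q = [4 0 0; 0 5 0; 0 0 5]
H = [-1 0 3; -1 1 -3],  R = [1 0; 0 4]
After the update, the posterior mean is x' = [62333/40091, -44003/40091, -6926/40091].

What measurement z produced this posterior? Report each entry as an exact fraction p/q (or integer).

x̄ = F·x = [3, -1, -1]
P̄ = F·P·Fᵀ + Q = [37 -21 27; -21 40 -31; 27 -31 40]
S = H·P̄·Hᵀ + R = [236 -395; -395 831]
K = P̄·Hᵀ·S⁻¹ = [-18341/40091 -15424/40091; 998/40091 7904/40091; 6973/40091 -5273/40091]
x' − x̄ = [-57940/40091, -3912/40091, 33165/40091] = K·y
y = (KᵀK)⁻¹·Kᵀ·(x' − x̄) = [4, -1]
z = y + H·x̄ = [4, -1] + [-6, -1] = [-2, -2]

z = [-2, -2]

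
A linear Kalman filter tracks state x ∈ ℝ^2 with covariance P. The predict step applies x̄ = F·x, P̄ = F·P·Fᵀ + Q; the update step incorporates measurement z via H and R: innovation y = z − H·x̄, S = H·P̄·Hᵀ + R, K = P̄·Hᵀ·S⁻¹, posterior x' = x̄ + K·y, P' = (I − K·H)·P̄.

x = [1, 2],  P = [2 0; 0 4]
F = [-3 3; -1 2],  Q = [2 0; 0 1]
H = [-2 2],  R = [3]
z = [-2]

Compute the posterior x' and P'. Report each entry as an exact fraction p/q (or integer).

x̄ = F·x = [3, 3]
P̄ = F·P·Fᵀ + Q = [56 30; 30 19]
y = z − H·x̄ = [-2]
S = H·P̄·Hᵀ + R = [63]
K = P̄·Hᵀ·S⁻¹ = [-52/63; -22/63]
x' = x̄ + K·y = [293/63, 233/63]
P' = (I − K·H)·P̄ = [824/63 746/63; 746/63 713/63]

x' = [293/63, 233/63]
P' = [824/63 746/63; 746/63 713/63]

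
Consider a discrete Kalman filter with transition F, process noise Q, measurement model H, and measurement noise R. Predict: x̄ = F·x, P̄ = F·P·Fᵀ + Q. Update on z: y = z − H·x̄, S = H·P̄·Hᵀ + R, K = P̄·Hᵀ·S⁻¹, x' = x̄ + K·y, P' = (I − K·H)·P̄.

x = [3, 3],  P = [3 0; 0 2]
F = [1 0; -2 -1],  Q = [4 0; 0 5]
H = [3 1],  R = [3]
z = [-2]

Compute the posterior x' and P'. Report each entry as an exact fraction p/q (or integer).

x̄ = F·x = [3, -9]
P̄ = F·P·Fᵀ + Q = [7 -6; -6 19]
y = z − H·x̄ = [-2]
S = H·P̄·Hᵀ + R = [49]
K = P̄·Hᵀ·S⁻¹ = [15/49; 1/49]
x' = x̄ + K·y = [117/49, -443/49]
P' = (I − K·H)·P̄ = [118/49 -309/49; -309/49 930/49]

x' = [117/49, -443/49]
P' = [118/49 -309/49; -309/49 930/49]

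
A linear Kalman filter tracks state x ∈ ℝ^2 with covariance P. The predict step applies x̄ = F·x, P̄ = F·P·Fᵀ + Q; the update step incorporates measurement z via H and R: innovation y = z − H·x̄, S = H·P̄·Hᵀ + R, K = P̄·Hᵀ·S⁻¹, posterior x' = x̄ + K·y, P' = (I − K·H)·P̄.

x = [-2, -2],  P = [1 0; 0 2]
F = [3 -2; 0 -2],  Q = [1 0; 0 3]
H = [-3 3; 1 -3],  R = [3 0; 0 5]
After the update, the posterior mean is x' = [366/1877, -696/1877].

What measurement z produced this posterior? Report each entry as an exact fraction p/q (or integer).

z = [-2, 2]

x̄ = F·x = [-2, 4]
P̄ = F·P·Fᵀ + Q = [18 8; 8 11]
S = H·P̄·Hᵀ + R = [120 -57; -57 74]
K = P̄·Hᵀ·S⁻¹ = [-854/1877 -810/1877; -253/1877 -829/1877]
x' − x̄ = [4120/1877, -8204/1877] = K·y
y = (KᵀK)⁻¹·Kᵀ·(x' − x̄) = [-20, 16]
z = y + H·x̄ = [-20, 16] + [18, -14] = [-2, 2]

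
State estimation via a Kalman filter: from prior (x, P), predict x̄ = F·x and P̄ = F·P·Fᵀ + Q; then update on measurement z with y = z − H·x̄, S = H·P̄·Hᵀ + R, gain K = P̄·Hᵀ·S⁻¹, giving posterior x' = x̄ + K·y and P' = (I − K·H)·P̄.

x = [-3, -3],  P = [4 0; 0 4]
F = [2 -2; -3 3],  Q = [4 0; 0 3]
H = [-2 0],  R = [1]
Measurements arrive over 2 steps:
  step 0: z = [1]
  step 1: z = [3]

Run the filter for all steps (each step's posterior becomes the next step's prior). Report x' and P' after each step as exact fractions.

step 0: x' = [-72/145, 96/145], P' = [36/145 -48/145; -48/145 1659/145]
step 1: x' = [-46800/31121, 73044/31121], P' = [7744/31121 -10746/31121; -10746/31121 367386/31121]

step 0: x̄ = F·x = [0, 0]
step 0: P̄ = F·P·Fᵀ + Q = [36 -48; -48 75]
step 0: y = z − H·x̄ = [1]
step 0: S = H·P̄·Hᵀ + R = [145]
step 0: K = P̄·Hᵀ·S⁻¹ = [-72/145; 96/145]
step 0: x' = x̄ + K·y = [-72/145, 96/145]
step 0: P' = (I − K·H)·P̄ = [36/145 -48/145; -48/145 1659/145]
step 1: x̄ = F·x = [-336/145, 504/145]
step 1: P̄ = F·P·Fᵀ + Q = [7744/145 -10746/145; -10746/145 16554/145]
step 1: y = z − H·x̄ = [-237/145]
step 1: S = H·P̄·Hᵀ + R = [31121/145]
step 1: K = P̄·Hᵀ·S⁻¹ = [-15488/31121; 21492/31121]
step 1: x' = x̄ + K·y = [-46800/31121, 73044/31121]
step 1: P' = (I − K·H)·P̄ = [7744/31121 -10746/31121; -10746/31121 367386/31121]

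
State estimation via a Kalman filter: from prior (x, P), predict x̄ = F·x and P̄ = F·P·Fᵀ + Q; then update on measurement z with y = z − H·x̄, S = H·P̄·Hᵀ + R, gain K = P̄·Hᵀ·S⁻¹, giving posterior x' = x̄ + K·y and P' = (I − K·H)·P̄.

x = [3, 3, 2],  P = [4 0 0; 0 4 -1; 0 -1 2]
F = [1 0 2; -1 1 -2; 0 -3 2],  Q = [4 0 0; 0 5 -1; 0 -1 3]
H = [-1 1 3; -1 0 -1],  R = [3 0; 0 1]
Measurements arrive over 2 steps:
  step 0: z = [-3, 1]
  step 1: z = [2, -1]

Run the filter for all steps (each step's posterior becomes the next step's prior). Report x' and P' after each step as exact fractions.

step 0: x̄ = F·x = [7, -4, -5]
step 0: P̄ = F·P·Fᵀ + Q = [16 -14 14; -14 25 -29; 14 -29 59]
step 0: y = z − H·x̄ = [23, 3]
step 0: S = H·P̄·Hᵀ + R = [345 -146; -146 104]
step 0: K = P̄·Hᵀ·S⁻¹ = [-783/3641 -4299/7282; 643/7282 7827/14564; 149/662 -511/1324]
step 0: x' = x̄ + K·y = [2059/7282, -5197/14564, -1299/1324]
step 0: P' = (I − K·H)·P̄ = [3167/3641 7741/7282 -185/662; 7741/7282 89267/14564 -2119/1324; -185/662 -2119/1324 881/1324]
step 1: x̄ = F·x = [-6115/3641, 19263/14564, -12987/14564]
step 1: P̄ = F·P·Fᵀ + Q = [23352/3641 -16572/3641 31008/3641; -16572/3641 259511/14564 -453015/14564; 31008/3641 -453015/14564 1165567/14564]
step 1: y = z − H·x̄ = [12183/7282, -52011/14564]
step 1: S = H·P̄·Hᵀ + R = [1889252/3641 -1566027/7282; -1566027/7282 1521603/14564]
step 1: K = P̄·Hᵀ·S⁻¹ = [-2730060/12885683 -7460920/12885683; 414224/12885683 15751045/38657049; 3078066/12885683 -41265859/115971147]
step 1: x' = x̄ + K·y = [435695/12885683, -1013868/12885683, 10033589/12885683]
step 1: P' = (I − K·H)·P̄ = [11067576/12885683 13697364/12885683 -3606656/12885683; 13697364/12885683 71783173/12885683 -56843137/38657049; -3606656/12885683 -56843137/38657049 73725763/115971147]

step 0: x' = [2059/7282, -5197/14564, -1299/1324], P' = [3167/3641 7741/7282 -185/662; 7741/7282 89267/14564 -2119/1324; -185/662 -2119/1324 881/1324]
step 1: x' = [435695/12885683, -1013868/12885683, 10033589/12885683], P' = [11067576/12885683 13697364/12885683 -3606656/12885683; 13697364/12885683 71783173/12885683 -56843137/38657049; -3606656/12885683 -56843137/38657049 73725763/115971147]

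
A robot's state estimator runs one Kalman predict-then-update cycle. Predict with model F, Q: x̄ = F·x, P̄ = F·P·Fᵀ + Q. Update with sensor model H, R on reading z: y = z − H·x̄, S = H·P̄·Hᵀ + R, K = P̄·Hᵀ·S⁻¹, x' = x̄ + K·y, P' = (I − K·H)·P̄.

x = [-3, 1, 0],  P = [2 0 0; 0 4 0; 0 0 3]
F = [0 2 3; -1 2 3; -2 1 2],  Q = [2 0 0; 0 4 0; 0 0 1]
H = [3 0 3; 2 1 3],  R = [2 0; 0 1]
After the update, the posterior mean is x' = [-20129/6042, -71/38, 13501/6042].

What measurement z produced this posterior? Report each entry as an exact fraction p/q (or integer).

z = [-3, -2]

x̄ = F·x = [2, 5, 7]
P̄ = F·P·Fᵀ + Q = [45 43 26; 43 49 30; 26 30 25]
S = H·P̄·Hᵀ + R = [1100 1104; 1104 1119]
K = P̄·Hᵀ·S⁻¹ = [1801/4028 -763/3021; -21/76 9/19; -707/4028 947/3021]
x' − x̄ = [-32213/6042, -261/38, -28793/6042] = K·y
y = (KᵀK)⁻¹·Kᵀ·(x' − x̄) = [-30, -32]
z = y + H·x̄ = [-30, -32] + [27, 30] = [-3, -2]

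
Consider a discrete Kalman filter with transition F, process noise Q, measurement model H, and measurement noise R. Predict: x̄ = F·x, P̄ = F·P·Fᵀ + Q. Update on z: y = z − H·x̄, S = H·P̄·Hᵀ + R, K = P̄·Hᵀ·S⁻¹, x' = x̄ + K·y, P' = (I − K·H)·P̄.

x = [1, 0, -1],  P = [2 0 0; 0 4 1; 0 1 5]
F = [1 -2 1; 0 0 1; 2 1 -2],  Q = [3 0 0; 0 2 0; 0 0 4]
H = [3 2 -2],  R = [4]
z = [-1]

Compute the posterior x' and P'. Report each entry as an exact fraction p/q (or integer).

x' = [405/287, -5/14, 1315/574]
P' = [2264/287 -24/7 2322/287; -24/7 57/14 -17/14; 2322/287 -17/14 6487/574]

x̄ = F·x = [0, -1, 4]
P̄ = F·P·Fᵀ + Q = [22 3 -9; 3 7 -9; -9 -9 32]
y = z − H·x̄ = [9]
S = H·P̄·Hᵀ + R = [574]
K = P̄·Hᵀ·S⁻¹ = [45/287; 1/14; -109/574]
x' = x̄ + K·y = [405/287, -5/14, 1315/574]
P' = (I − K·H)·P̄ = [2264/287 -24/7 2322/287; -24/7 57/14 -17/14; 2322/287 -17/14 6487/574]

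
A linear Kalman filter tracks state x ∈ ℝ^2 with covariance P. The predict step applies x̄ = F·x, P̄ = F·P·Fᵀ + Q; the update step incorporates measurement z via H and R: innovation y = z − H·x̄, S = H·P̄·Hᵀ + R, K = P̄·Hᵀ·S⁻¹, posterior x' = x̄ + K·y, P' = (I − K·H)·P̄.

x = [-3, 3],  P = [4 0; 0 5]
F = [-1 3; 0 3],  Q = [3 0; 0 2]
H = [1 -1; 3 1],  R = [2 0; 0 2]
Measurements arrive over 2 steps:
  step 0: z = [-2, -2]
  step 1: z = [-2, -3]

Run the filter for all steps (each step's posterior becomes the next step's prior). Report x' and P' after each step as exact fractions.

step 0: x̄ = F·x = [12, 9]
step 0: P̄ = F·P·Fᵀ + Q = [52 45; 45 47]
step 0: y = z − H·x̄ = [-5, -47]
step 0: S = H·P̄·Hᵀ + R = [11 19; 19 787]
step 0: K = P̄·Hᵀ·S⁻¹ = [845/4148 1039/4148; -37/61 15/61]
step 0: x' = x̄ + K·y = [-1641/2074, 29/61]
step 0: P' = (I − K·H)·P̄ = [471/2074 -11/61; -11/61 63/61]
step 1: x̄ = F·x = [4599/2074, 87/61]
step 1: P̄ = F·P·Fᵀ + Q = [28215/2074 600/61; 600/61 689/61]
step 1: y = z − H·x̄ = [-5789/2074, -22977/2074]
step 1: S = H·P̄·Hᵀ + R = [14989/2074 20419/2074; 20419/2074 403909/2074]
step 1: K = P̄·Hᵀ·S⁻¹ = [16259/90602 22741/90602; -355618/679515 160348/679515]
step 1: x' = x̄ + K·y = [-96415/90602, 185324/679515]
step 1: P' = (I − K·H)·P̄ = [9750/45301 -6509/45301; -6509/45301 613601/679515]

step 0: x' = [-1641/2074, 29/61], P' = [471/2074 -11/61; -11/61 63/61]
step 1: x' = [-96415/90602, 185324/679515], P' = [9750/45301 -6509/45301; -6509/45301 613601/679515]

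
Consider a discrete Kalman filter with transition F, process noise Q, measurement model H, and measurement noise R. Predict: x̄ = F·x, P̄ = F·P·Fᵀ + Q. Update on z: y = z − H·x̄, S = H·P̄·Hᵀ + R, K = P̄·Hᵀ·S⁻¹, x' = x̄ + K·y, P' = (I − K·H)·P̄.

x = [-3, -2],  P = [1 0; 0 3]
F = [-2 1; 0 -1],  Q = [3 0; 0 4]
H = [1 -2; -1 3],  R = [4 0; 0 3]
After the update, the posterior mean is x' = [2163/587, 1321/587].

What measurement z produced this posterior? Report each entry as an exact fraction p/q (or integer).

z = [-1, 3]

x̄ = F·x = [4, 2]
P̄ = F·P·Fᵀ + Q = [10 -3; -3 7]
S = H·P̄·Hᵀ + R = [54 -67; -67 94]
K = P̄·Hᵀ·S⁻¹ = [231/587 46/587; 10/587 157/587]
x' − x̄ = [-185/587, 147/587] = K·y
y = (KᵀK)⁻¹·Kᵀ·(x' − x̄) = [-1, 1]
z = y + H·x̄ = [-1, 1] + [0, 2] = [-1, 3]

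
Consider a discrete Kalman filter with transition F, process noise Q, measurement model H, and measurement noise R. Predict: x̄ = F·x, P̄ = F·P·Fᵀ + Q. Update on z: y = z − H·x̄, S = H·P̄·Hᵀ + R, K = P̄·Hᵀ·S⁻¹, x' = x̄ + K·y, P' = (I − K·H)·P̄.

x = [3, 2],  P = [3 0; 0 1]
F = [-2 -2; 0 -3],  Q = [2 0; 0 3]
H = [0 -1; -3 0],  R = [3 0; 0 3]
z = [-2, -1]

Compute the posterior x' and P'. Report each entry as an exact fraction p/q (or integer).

x̄ = F·x = [-10, -6]
P̄ = F·P·Fᵀ + Q = [18 6; 6 12]
y = z − H·x̄ = [-8, -31]
S = H·P̄·Hᵀ + R = [15 18; 18 165]
K = P̄·Hᵀ·S⁻¹ = [-2/239 -78/239; -184/239 -6/239]
x' = x̄ + K·y = [44/239, 224/239]
P' = (I − K·H)·P̄ = [78/239 6/239; 6/239 552/239]

x' = [44/239, 224/239]
P' = [78/239 6/239; 6/239 552/239]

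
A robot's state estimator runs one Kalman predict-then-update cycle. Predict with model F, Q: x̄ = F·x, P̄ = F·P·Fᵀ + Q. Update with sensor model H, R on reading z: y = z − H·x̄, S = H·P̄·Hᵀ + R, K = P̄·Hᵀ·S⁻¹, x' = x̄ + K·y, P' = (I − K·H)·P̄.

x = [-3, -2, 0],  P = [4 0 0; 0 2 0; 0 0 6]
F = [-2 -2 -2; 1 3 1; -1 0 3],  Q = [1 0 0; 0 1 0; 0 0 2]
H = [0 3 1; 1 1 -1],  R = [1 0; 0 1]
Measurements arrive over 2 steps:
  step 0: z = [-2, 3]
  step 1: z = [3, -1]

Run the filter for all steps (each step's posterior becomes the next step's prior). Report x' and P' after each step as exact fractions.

step 0: x' = [118546/26193, -25006/26193, 19741/26193], P' = [272579/26193 -69239/26193 200570/26193; -69239/26193 20810/26193 -54152/26193; 200570/26193 -54152/26193 163712/26193]
step 1: x' = [-699514697/106312081, 224624789/106312081, -359973056/106312081], P' = [433583815/106312081 -102379516/106312081 277125691/106312081; -102379516/106312081 36359212/106312081 -76756018/106312081; 277125691/106312081 -76756018/106312081 236410898/106312081]

step 0: x̄ = F·x = [10, -9, 3]
step 0: P̄ = F·P·Fᵀ + Q = [49 -32 -28; -32 29 14; -28 14 60]
step 0: y = z − H·x̄ = [22, 5]
step 0: S = H·P̄·Hᵀ + R = [406 -125; -125 103]
step 0: K = P̄·Hᵀ·S⁻¹ = [-7147/26193 2770/26193; 8278/26193 5723/26193; 1256/26193 -17294/26193]
step 0: x' = x̄ + K·y = [118546/26193, -25006/26193, 19741/26193]
step 0: P' = (I − K·H)·P̄ = [272579/26193 -69239/26193 200570/26193; -69239/26193 20810/26193 -54152/26193; 200570/26193 -54152/26193 163712/26193]
step 1: x̄ = F·x = [-226562/26193, 63269/26193, -59323/26193]
step 1: P̄ = F·P·Fᵀ + Q = [2472029/26193 -812594/26193 -1052960/26193; -812594/26193 310568/26193 340046/26193; -1052960/26193 340046/26193 594953/26193]
step 1: y = z − H·x̄ = [-51905/26193, 77777/26193]
step 1: S = H·P̄·Hᵀ + R = [5456534/26193 -3834083/26193; -3834083/26193 3204383/26193]
step 1: K = P̄·Hᵀ·S⁻¹ = [-30012857/106312081 54078608/106312081; 32321618/106312081 10735714/106312081; 6142844/106312081 -36041225/106312081]
step 1: x' = x̄ + K·y = [-699514697/106312081, 224624789/106312081, -359973056/106312081]
step 1: P' = (I − K·H)·P̄ = [433583815/106312081 -102379516/106312081 277125691/106312081; -102379516/106312081 36359212/106312081 -76756018/106312081; 277125691/106312081 -76756018/106312081 236410898/106312081]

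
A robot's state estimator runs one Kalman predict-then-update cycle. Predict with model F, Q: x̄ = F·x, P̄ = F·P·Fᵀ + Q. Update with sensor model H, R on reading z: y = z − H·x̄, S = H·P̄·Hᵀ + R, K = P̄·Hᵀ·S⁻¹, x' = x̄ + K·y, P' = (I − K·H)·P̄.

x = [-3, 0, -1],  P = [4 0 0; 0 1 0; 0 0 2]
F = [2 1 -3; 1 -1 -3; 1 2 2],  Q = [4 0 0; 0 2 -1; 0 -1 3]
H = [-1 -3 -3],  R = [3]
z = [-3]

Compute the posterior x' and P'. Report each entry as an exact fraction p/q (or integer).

x' = [3, 67/18, -34/9]
P' = [57/7 41/7 -58/7; 41/7 4961/378 -2816/189; -58/7 -2816/189 3349/189]

x̄ = F·x = [-3, 0, -5]
P̄ = F·P·Fᵀ + Q = [39 25 -2; 25 25 -11; -2 -11 19]
y = z − H·x̄ = [-21]
S = H·P̄·Hᵀ + R = [378]
K = P̄·Hᵀ·S⁻¹ = [-2/7; -67/378; -11/189]
x' = x̄ + K·y = [3, 67/18, -34/9]
P' = (I − K·H)·P̄ = [57/7 41/7 -58/7; 41/7 4961/378 -2816/189; -58/7 -2816/189 3349/189]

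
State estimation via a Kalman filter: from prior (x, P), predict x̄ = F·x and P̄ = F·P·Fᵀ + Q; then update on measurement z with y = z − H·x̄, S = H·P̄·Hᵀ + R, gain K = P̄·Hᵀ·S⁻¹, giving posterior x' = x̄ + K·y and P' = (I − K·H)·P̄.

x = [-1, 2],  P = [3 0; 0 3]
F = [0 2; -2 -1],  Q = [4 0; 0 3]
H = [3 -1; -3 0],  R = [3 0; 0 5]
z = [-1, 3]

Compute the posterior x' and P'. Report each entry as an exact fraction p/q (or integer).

x' = [-146/247, -462/1235]
P' = [100/247 246/247; 246/247 6138/1235]

x̄ = F·x = [4, 0]
P̄ = F·P·Fᵀ + Q = [16 -6; -6 18]
y = z − H·x̄ = [-13, 15]
S = H·P̄·Hᵀ + R = [201 -162; -162 149]
K = P̄·Hᵀ·S⁻¹ = [18/247 -60/247; -816/1235 -738/1235]
x' = x̄ + K·y = [-146/247, -462/1235]
P' = (I − K·H)·P̄ = [100/247 246/247; 246/247 6138/1235]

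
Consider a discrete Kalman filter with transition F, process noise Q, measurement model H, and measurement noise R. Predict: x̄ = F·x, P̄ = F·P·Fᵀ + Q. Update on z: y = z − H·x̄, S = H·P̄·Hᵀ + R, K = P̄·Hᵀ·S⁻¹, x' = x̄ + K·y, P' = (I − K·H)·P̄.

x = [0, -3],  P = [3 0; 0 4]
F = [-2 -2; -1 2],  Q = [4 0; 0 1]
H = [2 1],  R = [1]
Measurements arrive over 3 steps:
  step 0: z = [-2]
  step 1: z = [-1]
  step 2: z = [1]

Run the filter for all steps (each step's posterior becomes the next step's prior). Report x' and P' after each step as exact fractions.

step 0: x̄ = F·x = [6, -6]
step 0: P̄ = F·P·Fᵀ + Q = [32 -10; -10 20]
step 0: y = z − H·x̄ = [-8]
step 0: S = H·P̄·Hᵀ + R = [109]
step 0: K = P̄·Hᵀ·S⁻¹ = [54/109; 0]
step 0: x' = x̄ + K·y = [222/109, -6]
step 0: P' = (I − K·H)·P̄ = [572/109 -10; -10 20]
step 1: x̄ = F·x = [864/109, -1530/109]
step 1: P̄ = F·P·Fᵀ + Q = [2724/109 -5396/109; -5396/109 13761/109]
step 1: y = z − H·x̄ = [-307/109]
step 1: S = H·P̄·Hᵀ + R = [3182/109]
step 1: K = P̄·Hᵀ·S⁻¹ = [26/1591; 2969/3182]
step 1: x' = x̄ + K·y = [12538/1591, -53027/3182]
step 1: P' = (I − K·H)·P̄ = [39748/1591 -79470/1591; -79470/1591 320849/3182]
step 2: x̄ = F·x = [27951/1591, -65565/1591]
step 2: P̄ = F·P·Fᵀ + Q = [171294/1591 -403262/1591; -403262/1591 1000917/1591]
step 2: y = z − H·x̄ = [11254/1591]
step 2: S = H·P̄·Hᵀ + R = [74636/1591]
step 2: K = P̄·Hᵀ·S⁻¹ = [-30337/37318; 194393/74636]
step 2: x' = x̄ + K·y = [220510/18659, -850349/37318]
step 2: P' = (I − K·H)·P̄ = [1430447/18659 -5752125/37318; -5752125/37318 23202893/74636]

step 0: x' = [222/109, -6], P' = [572/109 -10; -10 20]
step 1: x' = [12538/1591, -53027/3182], P' = [39748/1591 -79470/1591; -79470/1591 320849/3182]
step 2: x' = [220510/18659, -850349/37318], P' = [1430447/18659 -5752125/37318; -5752125/37318 23202893/74636]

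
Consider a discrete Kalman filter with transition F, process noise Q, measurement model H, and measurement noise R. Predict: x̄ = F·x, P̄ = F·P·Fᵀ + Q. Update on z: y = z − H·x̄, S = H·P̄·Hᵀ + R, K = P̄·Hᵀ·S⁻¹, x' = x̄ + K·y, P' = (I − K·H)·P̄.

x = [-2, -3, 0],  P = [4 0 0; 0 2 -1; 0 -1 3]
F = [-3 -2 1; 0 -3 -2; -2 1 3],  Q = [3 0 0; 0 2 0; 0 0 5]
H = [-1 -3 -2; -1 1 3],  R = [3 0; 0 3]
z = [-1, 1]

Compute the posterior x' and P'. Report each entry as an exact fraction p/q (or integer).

x̄ = F·x = [12, 9, 1]
P̄ = F·P·Fᵀ + Q = [54 5 34; 5 20 -13; 34 -13 44]
y = z − H·x̄ = [40, 1]
S = H·P̄·Hᵀ + R = [423 -151; -151 181]
K = P̄·Hᵀ·S⁻¹ = [-8397/26881 866/26881; -10683/53762 -16041/53762; -1094/26881 11711/26881]
x' = x̄ + K·y = [-12442/26881, 40497/53762, -5168/26881]
P' = (I − K·H)·P̄ = [255287/26881 -172294/26881 143393/26881; -172294/26881 273619/53762 -111055/26881; 143393/26881 -111055/26881 96527/26881]

x' = [-12442/26881, 40497/53762, -5168/26881]
P' = [255287/26881 -172294/26881 143393/26881; -172294/26881 273619/53762 -111055/26881; 143393/26881 -111055/26881 96527/26881]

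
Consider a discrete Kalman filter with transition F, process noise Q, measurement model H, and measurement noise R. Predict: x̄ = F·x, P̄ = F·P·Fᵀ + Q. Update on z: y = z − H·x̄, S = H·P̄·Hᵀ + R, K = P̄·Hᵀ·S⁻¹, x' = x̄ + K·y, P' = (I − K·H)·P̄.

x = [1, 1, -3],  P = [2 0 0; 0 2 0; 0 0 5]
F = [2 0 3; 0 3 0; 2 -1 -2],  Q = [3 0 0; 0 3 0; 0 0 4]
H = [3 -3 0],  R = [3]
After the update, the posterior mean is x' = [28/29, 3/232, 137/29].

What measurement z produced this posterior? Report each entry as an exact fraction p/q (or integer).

x̄ = F·x = [-7, 3, 7]
P̄ = F·P·Fᵀ + Q = [56 0 -22; 0 21 -6; -22 -6 34]
S = H·P̄·Hᵀ + R = [696]
K = P̄·Hᵀ·S⁻¹ = [7/29; -21/232; -2/29]
x' − x̄ = [231/29, -693/232, -66/29] = K·y
y = (KᵀK)⁻¹·Kᵀ·(x' − x̄) = [33]
z = y + H·x̄ = [33] + [-30] = [3]

z = [3]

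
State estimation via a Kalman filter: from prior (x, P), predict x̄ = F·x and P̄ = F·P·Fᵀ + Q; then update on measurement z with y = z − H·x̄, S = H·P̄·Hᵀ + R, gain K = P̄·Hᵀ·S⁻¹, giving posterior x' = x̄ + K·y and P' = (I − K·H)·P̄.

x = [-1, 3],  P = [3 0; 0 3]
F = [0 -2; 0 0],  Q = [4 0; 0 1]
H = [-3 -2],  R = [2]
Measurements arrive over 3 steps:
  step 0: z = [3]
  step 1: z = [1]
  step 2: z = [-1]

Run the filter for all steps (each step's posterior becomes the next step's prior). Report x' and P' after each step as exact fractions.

step 0: x' = [-6/5, 1/5], P' = [16/25 -16/25; -16/25 73/75]
step 1: x' = [-326/963, 5/963], P' = [592/963 -592/963; -592/963 913/963]
step 2: x' = [3742/12219, 331/12219], P' = [7504/12219 -7504/12219; -7504/12219 3859/4073]

step 0: x̄ = F·x = [-6, 0]
step 0: P̄ = F·P·Fᵀ + Q = [16 0; 0 1]
step 0: y = z − H·x̄ = [-15]
step 0: S = H·P̄·Hᵀ + R = [150]
step 0: K = P̄·Hᵀ·S⁻¹ = [-8/25; -1/75]
step 0: x' = x̄ + K·y = [-6/5, 1/5]
step 0: P' = (I − K·H)·P̄ = [16/25 -16/25; -16/25 73/75]
step 1: x̄ = F·x = [-2/5, 0]
step 1: P̄ = F·P·Fᵀ + Q = [592/75 0; 0 1]
step 1: y = z − H·x̄ = [-1/5]
step 1: S = H·P̄·Hᵀ + R = [1926/25]
step 1: K = P̄·Hᵀ·S⁻¹ = [-296/963; -25/963]
step 1: x' = x̄ + K·y = [-326/963, 5/963]
step 1: P' = (I − K·H)·P̄ = [592/963 -592/963; -592/963 913/963]
step 2: x̄ = F·x = [-10/963, 0]
step 2: P̄ = F·P·Fᵀ + Q = [7504/963 0; 0 1]
step 2: y = z − H·x̄ = [-331/321]
step 2: S = H·P̄·Hᵀ + R = [8146/107]
step 2: K = P̄·Hᵀ·S⁻¹ = [-3752/12219; -107/4073]
step 2: x' = x̄ + K·y = [3742/12219, 331/12219]
step 2: P' = (I − K·H)·P̄ = [7504/12219 -7504/12219; -7504/12219 3859/4073]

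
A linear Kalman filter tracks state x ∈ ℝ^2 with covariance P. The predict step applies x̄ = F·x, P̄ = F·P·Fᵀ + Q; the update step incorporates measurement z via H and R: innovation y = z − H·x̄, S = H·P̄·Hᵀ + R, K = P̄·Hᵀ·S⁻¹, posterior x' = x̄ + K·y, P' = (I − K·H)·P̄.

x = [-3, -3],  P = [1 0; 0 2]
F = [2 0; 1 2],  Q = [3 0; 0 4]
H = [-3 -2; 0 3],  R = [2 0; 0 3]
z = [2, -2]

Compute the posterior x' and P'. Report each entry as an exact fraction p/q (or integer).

x̄ = F·x = [-6, -9]
P̄ = F·P·Fᵀ + Q = [7 2; 2 13]
y = z − H·x̄ = [-34, 25]
S = H·P̄·Hᵀ + R = [141 -96; -96 120]
K = P̄·Hᵀ·S⁻¹ = [-101/321 -259/1284; -4/321 809/2568]
x' = x̄ + K·y = [-443/1284, -1799/2568]
P' = (I − K·H)·P̄ = [221/642 -259/1284; -259/1284 809/2568]

x' = [-443/1284, -1799/2568]
P' = [221/642 -259/1284; -259/1284 809/2568]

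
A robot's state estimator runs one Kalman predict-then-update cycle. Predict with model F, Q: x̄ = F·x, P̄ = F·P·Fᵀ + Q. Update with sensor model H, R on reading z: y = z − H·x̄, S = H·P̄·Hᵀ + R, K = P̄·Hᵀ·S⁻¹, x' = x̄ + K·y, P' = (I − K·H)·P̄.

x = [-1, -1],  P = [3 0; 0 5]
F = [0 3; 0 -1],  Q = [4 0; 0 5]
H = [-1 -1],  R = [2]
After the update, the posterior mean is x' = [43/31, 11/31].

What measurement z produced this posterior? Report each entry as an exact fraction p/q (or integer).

z = [-2]

x̄ = F·x = [-3, 1]
P̄ = F·P·Fᵀ + Q = [49 -15; -15 10]
S = H·P̄·Hᵀ + R = [31]
K = P̄·Hᵀ·S⁻¹ = [-34/31; 5/31]
x' − x̄ = [136/31, -20/31] = K·y
y = (KᵀK)⁻¹·Kᵀ·(x' − x̄) = [-4]
z = y + H·x̄ = [-4] + [2] = [-2]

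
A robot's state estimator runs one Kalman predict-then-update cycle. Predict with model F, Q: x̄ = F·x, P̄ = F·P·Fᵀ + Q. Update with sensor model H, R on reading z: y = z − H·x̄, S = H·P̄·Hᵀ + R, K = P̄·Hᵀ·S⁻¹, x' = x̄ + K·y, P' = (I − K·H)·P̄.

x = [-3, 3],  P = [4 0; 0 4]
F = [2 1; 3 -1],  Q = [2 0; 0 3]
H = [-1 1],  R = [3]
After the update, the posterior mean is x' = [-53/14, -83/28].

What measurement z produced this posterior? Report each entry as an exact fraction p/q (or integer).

z = [2]

x̄ = F·x = [-3, -12]
P̄ = F·P·Fᵀ + Q = [22 20; 20 43]
S = H·P̄·Hᵀ + R = [28]
K = P̄·Hᵀ·S⁻¹ = [-1/14; 23/28]
x' − x̄ = [-11/14, 253/28] = K·y
y = (KᵀK)⁻¹·Kᵀ·(x' − x̄) = [11]
z = y + H·x̄ = [11] + [-9] = [2]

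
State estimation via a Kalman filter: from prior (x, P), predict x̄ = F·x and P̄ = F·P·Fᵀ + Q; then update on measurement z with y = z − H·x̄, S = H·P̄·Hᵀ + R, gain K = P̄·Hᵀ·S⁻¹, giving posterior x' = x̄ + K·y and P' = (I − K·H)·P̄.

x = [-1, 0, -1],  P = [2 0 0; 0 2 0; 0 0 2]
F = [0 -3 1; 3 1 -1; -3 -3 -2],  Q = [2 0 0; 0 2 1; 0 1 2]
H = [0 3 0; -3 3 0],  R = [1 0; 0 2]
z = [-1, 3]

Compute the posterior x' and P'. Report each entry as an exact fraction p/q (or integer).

x' = [-12971/9644, -826/2411, 72719/19288]
P' = [3143/9644 260/2411 1121/19288; 260/2411 264/2411 -71/2411; 1121/19288 -71/2411 1078607/38576]

x̄ = F·x = [-1, -2, 5]
P̄ = F·P·Fᵀ + Q = [22 -8 14; -8 24 -19; 14 -19 46]
y = z − H·x̄ = [5, 6]
S = H·P̄·Hᵀ + R = [217 288; 288 560]
K = P̄·Hᵀ·S⁻¹ = [780/2411 -6309/19288; 792/2411 6/2411; -213/2411 -5067/38576]
x' = x̄ + K·y = [-12971/9644, -826/2411, 72719/19288]
P' = (I − K·H)·P̄ = [3143/9644 260/2411 1121/19288; 260/2411 264/2411 -71/2411; 1121/19288 -71/2411 1078607/38576]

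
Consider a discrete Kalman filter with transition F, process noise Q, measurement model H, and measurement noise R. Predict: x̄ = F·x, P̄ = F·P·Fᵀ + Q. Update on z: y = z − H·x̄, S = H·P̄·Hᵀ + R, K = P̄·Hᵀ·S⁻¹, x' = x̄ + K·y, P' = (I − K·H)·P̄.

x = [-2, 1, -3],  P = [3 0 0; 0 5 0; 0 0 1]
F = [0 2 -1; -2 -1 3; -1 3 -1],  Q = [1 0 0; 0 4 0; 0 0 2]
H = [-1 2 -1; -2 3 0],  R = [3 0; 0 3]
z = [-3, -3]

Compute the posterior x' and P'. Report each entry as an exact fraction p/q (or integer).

x̄ = F·x = [5, -6, 8]
P̄ = F·P·Fᵀ + Q = [22 -13 31; -13 30 -12; 31 -12 51]
y = z − H·x̄ = [22, 25]
S = H·P̄·Hᵀ + R = [358 413; 413 517]
K = P̄·Hᵀ·S⁻¹ = [-2188/4839 971/4839; -1321/4839 2141/4839; -1592/1613 966/1613]
x' = x̄ + K·y = [334/4839, -4571/4839, 2030/1613]
P' = (I − K·H)·P̄ = [4733/1613 3479/1613 4413/1613; 3479/1613 3033/1613 3908/1613; 4413/1613 3908/1613 8179/1613]

x' = [334/4839, -4571/4839, 2030/1613]
P' = [4733/1613 3479/1613 4413/1613; 3479/1613 3033/1613 3908/1613; 4413/1613 3908/1613 8179/1613]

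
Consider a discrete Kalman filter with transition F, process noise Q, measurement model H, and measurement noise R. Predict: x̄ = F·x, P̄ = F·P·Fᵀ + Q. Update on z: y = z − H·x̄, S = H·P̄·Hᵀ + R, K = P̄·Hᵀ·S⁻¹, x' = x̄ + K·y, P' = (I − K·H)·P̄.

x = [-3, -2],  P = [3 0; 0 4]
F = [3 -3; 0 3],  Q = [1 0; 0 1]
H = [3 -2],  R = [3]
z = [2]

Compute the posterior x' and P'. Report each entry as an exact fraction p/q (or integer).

x' = [-3741/1159, -6772/1159]
P' = [4480/1159 6324/1159; 6324/1159 9759/1159]

x̄ = F·x = [-3, -6]
P̄ = F·P·Fᵀ + Q = [64 -36; -36 37]
y = z − H·x̄ = [-1]
S = H·P̄·Hᵀ + R = [1159]
K = P̄·Hᵀ·S⁻¹ = [264/1159; -182/1159]
x' = x̄ + K·y = [-3741/1159, -6772/1159]
P' = (I − K·H)·P̄ = [4480/1159 6324/1159; 6324/1159 9759/1159]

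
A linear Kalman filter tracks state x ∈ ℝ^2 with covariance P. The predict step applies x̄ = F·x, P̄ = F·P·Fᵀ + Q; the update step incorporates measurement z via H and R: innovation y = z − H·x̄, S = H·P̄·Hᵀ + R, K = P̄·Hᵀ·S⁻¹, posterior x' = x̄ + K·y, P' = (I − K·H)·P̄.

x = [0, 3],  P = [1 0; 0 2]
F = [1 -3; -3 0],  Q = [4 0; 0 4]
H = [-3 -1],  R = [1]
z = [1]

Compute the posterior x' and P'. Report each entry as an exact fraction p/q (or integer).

x̄ = F·x = [-9, 0]
P̄ = F·P·Fᵀ + Q = [23 -3; -3 13]
y = z − H·x̄ = [-26]
S = H·P̄·Hᵀ + R = [203]
K = P̄·Hᵀ·S⁻¹ = [-66/203; -4/203]
x' = x̄ + K·y = [-111/203, 104/203]
P' = (I − K·H)·P̄ = [313/203 -873/203; -873/203 2623/203]

x' = [-111/203, 104/203]
P' = [313/203 -873/203; -873/203 2623/203]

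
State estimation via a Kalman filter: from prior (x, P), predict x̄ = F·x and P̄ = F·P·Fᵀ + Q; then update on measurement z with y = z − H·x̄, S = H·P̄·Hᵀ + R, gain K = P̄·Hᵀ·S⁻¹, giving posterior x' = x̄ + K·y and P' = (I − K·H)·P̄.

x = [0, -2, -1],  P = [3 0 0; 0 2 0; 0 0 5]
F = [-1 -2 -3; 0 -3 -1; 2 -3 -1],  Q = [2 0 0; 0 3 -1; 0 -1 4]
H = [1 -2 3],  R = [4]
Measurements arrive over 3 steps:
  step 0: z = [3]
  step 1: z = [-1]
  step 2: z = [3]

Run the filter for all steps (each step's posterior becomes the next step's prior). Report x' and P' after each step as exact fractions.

step 0: x' = [1160/271, 1446/271, 863/271], P' = [11229/271 4570/271 -607/271; 4570/271 5365/271 2108/271; -607/271 2108/271 1733/271]
step 1: x' = [-3737665/170282, -5595335/340564, -339529/85141], P' = [25472703/85141 41078417/170282 5218956/85141; 41078417/170282 68493685/340564 4587641/85141; 5218956/85141 4587641/85141 1363098/85141]
step 2: x' = [11055813067/160475821, 8862799719/160475821, 2377085674/160475821], P' = [516603193134/160475821 420987868874/160475821 108488498018/160475821; 420987868874/160475821 344061852587/160475821 89073782400/160475821; 108488498018/160475821 89073782400/160475821 23299080774/160475821]

step 0: x̄ = F·x = [7, 7, 7]
step 0: P̄ = F·P·Fᵀ + Q = [58 27 21; 27 26 22; 21 22 39]
step 0: y = z − H·x̄ = [-11]
step 0: S = H·P̄·Hᵀ + R = [271]
step 0: K = P̄·Hᵀ·S⁻¹ = [67/271; 41/271; 94/271]
step 0: x' = x̄ + K·y = [1160/271, 1446/271, 863/271]
step 0: P' = (I − K·H)·P̄ = [11229/271 4570/271 -607/271; 4570/271 5365/271 2108/271; -607/271 2108/271 1733/271]
step 1: x̄ = F·x = [-6641/271, -5201/271, -2881/271]
step 1: P̄ = F·P·Fᵀ + Q = [88762/271 73680/271 36584/271; 73680/271 63479/271 36189/271; 36584/271 36189/271 56254/271]
step 1: y = z − H·x̄ = [4611/271]
step 1: S = H·P̄·Hᵀ + R = [340564/271]
step 1: K = P̄·Hᵀ·S⁻¹ = [25577/170282; 55289/340564; 33242/85141]
step 1: x' = x̄ + K·y = [-3737665/170282, -5595335/340564, -339529/85141]
step 1: P' = (I − K·H)·P̄ = [25472703/85141 41078417/170282 5218956/85141; 41078417/170282 68493685/340564 4587641/85141; 5218956/85141 4587641/85141 1363098/85141]
step 2: x̄ = F·x = [5685087/85141, 18144121/340564, 3193461/340564]
step 2: P̄ = F·P·Fᵀ + Q = [274926814/85141 224130454/85141 59714478/85141; 224130454/85141 733020633/340564 196965725/340564; 59714478/85141 196965725/340564 71539141/340564]
step 2: y = z − H·x̄ = [4989203/340564]
step 2: S = H·P̄·Hᵀ + R = [160475821/340564]
step 2: K = P̄·Hᵀ·S⁻¹ = [23237360/160475821; 21377725/160475821; 59543885/160475821]
step 2: x' = x̄ + K·y = [11055813067/160475821, 8862799719/160475821, 2377085674/160475821]
step 2: P' = (I − K·H)·P̄ = [516603193134/160475821 420987868874/160475821 108488498018/160475821; 420987868874/160475821 344061852587/160475821 89073782400/160475821; 108488498018/160475821 89073782400/160475821 23299080774/160475821]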